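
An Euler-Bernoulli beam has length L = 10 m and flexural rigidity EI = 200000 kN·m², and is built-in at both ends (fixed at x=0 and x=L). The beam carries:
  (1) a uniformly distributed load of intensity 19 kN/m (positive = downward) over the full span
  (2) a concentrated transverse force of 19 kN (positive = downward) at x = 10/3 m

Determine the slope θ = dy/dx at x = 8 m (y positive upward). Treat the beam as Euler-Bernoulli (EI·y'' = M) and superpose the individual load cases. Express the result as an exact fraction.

θ(8) = 2299/2700000 rad

Load 1 — uniform load w=19 kN/m over full span:
  θ_1 = -wx(L-x)(L-2x)/(12EI) = -19·8·(10-8)·(10-2·8)/(12·200000) = 19/25000 rad
Load 2 — point force P=19 kN at a=10/3 m (b=L-a=20/3):
  θ_2 = Pa²(L-x)(2bL-(3b+a)(L-x))/(2L³EI)  [x>a] = 19·(10/3)²·(10-8)·(2·(20/3)·10-(3·(20/3)+(10/3))·(10-8))/(2·10³·200000) = 247/2700000 rad
Superposition: θ = Σ θ_i = 2299/2700000 rad ≈ 0.000851 rad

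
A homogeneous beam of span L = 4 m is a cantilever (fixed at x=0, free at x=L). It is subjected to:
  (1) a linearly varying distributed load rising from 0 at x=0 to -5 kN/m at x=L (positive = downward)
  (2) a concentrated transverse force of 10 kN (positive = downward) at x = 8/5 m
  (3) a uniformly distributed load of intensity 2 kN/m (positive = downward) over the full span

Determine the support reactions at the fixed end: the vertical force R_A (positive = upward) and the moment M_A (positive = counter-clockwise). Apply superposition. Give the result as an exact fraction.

R_A = 8 kN, M_A = 16/3 kN·m

Load 1 — triangular load w₀=-5 kN/m (0→w₀ over full span):
  R_A = w₀L/2 = (-5)·4/2 = -10 kN
  M_A = w₀L²/3 = (-5)·4²/3 = -80/3 kN·m
Load 2 — point force P=10 kN at a=8/5 m (b=L-a=12/5):
  R_A = P = 10 kN
  M_A = Pa = 10·(8/5) = 16 kN·m
Load 3 — uniform load w=2 kN/m over full span:
  R_A = wL = 2·4 = 8 kN
  M_A = wL²/2 = 2·4²/2 = 16 kN·m
Superposition: R_A = 8 kN, M_A = 16/3 kN·m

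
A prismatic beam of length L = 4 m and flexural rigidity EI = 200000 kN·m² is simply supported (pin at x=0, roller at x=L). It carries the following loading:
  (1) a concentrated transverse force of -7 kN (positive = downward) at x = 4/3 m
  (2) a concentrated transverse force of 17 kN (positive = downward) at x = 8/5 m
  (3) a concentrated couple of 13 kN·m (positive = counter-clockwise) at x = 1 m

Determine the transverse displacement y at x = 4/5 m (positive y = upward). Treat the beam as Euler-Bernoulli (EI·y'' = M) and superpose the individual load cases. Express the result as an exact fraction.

y(4/5) = -58307/4050000000 m

Load 1 — point force P=-7 kN at a=4/3 m (b=L-a=8/3):
  y_1 = -Pbx(L²-b²-x²)/(6LEI)  [x≤a] = -(-7)·(8/3)·(4/5)·(4²-(8/3)²-(4/5)²)/(6·4·200000) = 812/31640625 m
Load 2 — point force P=17 kN at a=8/5 m (b=L-a=12/5):
  y_2 = -Pbx(L²-b²-x²)/(6LEI)  [x≤a] = -17·(12/5)·(4/5)·(4²-(12/5)²-(4/5)²)/(6·4·200000) = -51/781250 m
Load 3 — applied couple M₀=13 kN·m at a=1 m (b=L-a=3):
  y_3 = (M₀x³/(6L)+C₁x)/EI  [x≤a] with C₁=M₀(3b²-L²)/(6L)=143/24 = (13·(4/5)³/(6·4)+(143/24)·(4/5))/200000 = 1261/50000000 m
Superposition: y = Σ y_i = -58307/4050000000 m ≈ -0.000014 m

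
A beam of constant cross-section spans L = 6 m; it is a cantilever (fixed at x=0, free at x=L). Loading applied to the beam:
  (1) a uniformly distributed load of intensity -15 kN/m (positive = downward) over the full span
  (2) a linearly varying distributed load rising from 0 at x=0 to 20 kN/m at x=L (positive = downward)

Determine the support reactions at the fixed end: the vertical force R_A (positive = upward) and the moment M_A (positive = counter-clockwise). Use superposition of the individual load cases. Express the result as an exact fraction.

Load 1 — uniform load w=-15 kN/m over full span:
  R_A = wL = (-15)·6 = -90 kN
  M_A = wL²/2 = (-15)·6²/2 = -270 kN·m
Load 2 — triangular load w₀=20 kN/m (0→w₀ over full span):
  R_A = w₀L/2 = 20·6/2 = 60 kN
  M_A = w₀L²/3 = 20·6²/3 = 240 kN·m
Superposition: R_A = -30 kN, M_A = -30 kN·m

R_A = -30 kN, M_A = -30 kN·m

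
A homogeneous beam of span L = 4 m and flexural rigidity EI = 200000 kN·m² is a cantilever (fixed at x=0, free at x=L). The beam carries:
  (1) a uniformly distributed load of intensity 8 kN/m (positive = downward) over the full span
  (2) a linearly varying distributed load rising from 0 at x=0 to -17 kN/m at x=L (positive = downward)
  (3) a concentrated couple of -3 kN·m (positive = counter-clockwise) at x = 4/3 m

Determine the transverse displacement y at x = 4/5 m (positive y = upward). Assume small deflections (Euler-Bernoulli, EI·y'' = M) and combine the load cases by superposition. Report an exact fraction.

y(4/5) = 42643/1171875000 m

Load 1 — uniform load w=8 kN/m over full span:
  y_1 = -wx²(x²-4Lx+6L²)/(24EI) = -8·(4/5)²·((4/5)²-4·4·(4/5)+6·4²)/(24·200000) = -524/5859375 m
Load 2 — triangular load w₀=-17 kN/m (0→w₀ over full span):
  y_2 = (w₀Lx³/12-w₀L²x²/6-w₀x⁵/(120L))/EI = ((-17)·4·(4/5)³/12-(-17)·4²·(4/5)²/6-(-17)·(4/5)⁵/(120·4))/200000 = 38267/292968750 m
Load 3 — applied couple M₀=-3 kN·m at a=4/3 m (b=L-a=8/3):
  y_3 = M₀x²/(2EI)  [x≤a] = (-3)·(4/5)²/(2·200000) = -3/625000 m
Superposition: y = Σ y_i = 42643/1171875000 m ≈ 0.000036 m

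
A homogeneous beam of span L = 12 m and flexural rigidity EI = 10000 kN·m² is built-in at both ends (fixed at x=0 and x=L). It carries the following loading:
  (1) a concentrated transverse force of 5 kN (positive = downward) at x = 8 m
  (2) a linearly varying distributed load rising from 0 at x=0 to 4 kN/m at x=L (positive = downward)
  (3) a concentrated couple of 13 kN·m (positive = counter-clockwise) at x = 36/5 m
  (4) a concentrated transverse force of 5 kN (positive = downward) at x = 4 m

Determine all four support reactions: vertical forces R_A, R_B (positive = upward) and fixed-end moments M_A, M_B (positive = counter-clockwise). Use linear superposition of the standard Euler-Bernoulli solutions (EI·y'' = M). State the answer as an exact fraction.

R_A = 344/25 kN, M_A = 2752/75 kN·m, R_B = 506/25 kN, M_B = -3043/75 kN·m

Load 1 — point force P=5 kN at a=8 m (b=L-a=4):
  R_A = Pb²(3a+b)/L³ = 5·4²·(3·8+4)/12³ = 35/27 kN
  M_A = Pab²/L² = 5·8·4²/12² = 40/9 kN·m
  R_B = Pa²(a+3b)/L³ = 5·8²·(8+3·4)/12³ = 100/27 kN
  M_B = -Pa²b/L² = -5·8²·4/12² = -80/9 kN·m
Load 2 — triangular load w₀=4 kN/m (0→w₀ over full span):
  R_A = 3w₀L/20 = 3·4·12/20 = 36/5 kN
  M_A = w₀L²/30 = 4·12²/30 = 96/5 kN·m
  R_B = 7w₀L/20 = 7·4·12/20 = 84/5 kN
  M_B = -w₀L²/20 = -4·12²/20 = -144/5 kN·m
Load 3 — applied couple M₀=13 kN·m at a=36/5 m (b=L-a=24/5):
  R_A = 6M₀ab/L³ = 6·13·(36/5)·(24/5)/12³ = 39/25 kN
  M_A = M₀b(2a-b)/L² = 13·(24/5)·(2·(36/5)-(24/5))/12² = 104/25 kN·m
  R_B = -6M₀ab/L³ = -6·13·(36/5)·(24/5)/12³ = -39/25 kN
  M_B = M₀a(2b-a)/L² = 13·(36/5)·(2·(24/5)-(36/5))/12² = 39/25 kN·m
Load 4 — point force P=5 kN at a=4 m (b=L-a=8):
  R_A = Pb²(3a+b)/L³ = 5·8²·(3·4+8)/12³ = 100/27 kN
  M_A = Pab²/L² = 5·4·8²/12² = 80/9 kN·m
  R_B = Pa²(a+3b)/L³ = 5·4²·(4+3·8)/12³ = 35/27 kN
  M_B = -Pa²b/L² = -5·4²·8/12² = -40/9 kN·m
Superposition: R_A = 344/25 kN, M_A = 2752/75 kN·m, R_B = 506/25 kN, M_B = -3043/75 kN·m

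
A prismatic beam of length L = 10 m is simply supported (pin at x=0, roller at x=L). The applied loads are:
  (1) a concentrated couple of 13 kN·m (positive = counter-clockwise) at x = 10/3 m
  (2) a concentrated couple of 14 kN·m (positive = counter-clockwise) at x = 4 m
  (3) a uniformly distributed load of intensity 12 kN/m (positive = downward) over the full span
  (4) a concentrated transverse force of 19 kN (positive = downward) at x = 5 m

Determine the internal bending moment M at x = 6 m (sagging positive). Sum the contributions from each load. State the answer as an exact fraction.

M(6) = 856/5 kN·m

Load 1 — applied couple M₀=13 kN·m at a=10/3 m (b=L-a=20/3):
  M_1 = M₀x/L - M₀  [x>a] = 13·6/10 - 13 = -26/5 kN·m
Load 2 — applied couple M₀=14 kN·m at a=4 m (b=L-a=6):
  M_2 = M₀x/L - M₀  [x>a] = 14·6/10 - 14 = -28/5 kN·m
Load 3 — uniform load w=12 kN/m over full span:
  M_3 = wx(L-x)/2 = 12·6·(10-6)/2 = 144 kN·m
Load 4 — point force P=19 kN at a=5 m (b=L-a=5):
  M_4 = Pa(L-x)/L  [x>a] = 19·5·(10-6)/10 = 38 kN·m
Superposition: M = Σ M_i = 856/5 kN·m ≈ 171.200000 kN·m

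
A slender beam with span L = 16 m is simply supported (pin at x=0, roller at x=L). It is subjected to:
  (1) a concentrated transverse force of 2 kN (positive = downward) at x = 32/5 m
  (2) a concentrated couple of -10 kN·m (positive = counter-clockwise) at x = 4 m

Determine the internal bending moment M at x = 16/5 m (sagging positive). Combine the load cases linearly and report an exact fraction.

Load 1 — point force P=2 kN at a=32/5 m (b=L-a=48/5):
  M_1 = Pbx/L  [x≤a] = 2·(48/5)·(16/5)/16 = 96/25 kN·m
Load 2 — applied couple M₀=-10 kN·m at a=4 m (b=L-a=12):
  M_2 = M₀x/L  [x≤a] = (-10)·(16/5)/16 = -2 kN·m
Superposition: M = Σ M_i = 46/25 kN·m ≈ 1.840000 kN·m

M(16/5) = 46/25 kN·m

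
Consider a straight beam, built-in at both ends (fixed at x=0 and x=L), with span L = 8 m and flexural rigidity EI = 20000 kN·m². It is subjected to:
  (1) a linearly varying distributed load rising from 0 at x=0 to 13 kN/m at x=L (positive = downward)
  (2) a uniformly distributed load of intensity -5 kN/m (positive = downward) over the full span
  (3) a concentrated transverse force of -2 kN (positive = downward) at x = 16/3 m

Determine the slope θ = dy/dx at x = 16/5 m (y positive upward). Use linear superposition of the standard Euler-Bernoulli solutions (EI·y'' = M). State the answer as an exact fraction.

θ(16/5) = -808/3515625 rad

Load 1 — triangular load w₀=13 kN/m (0→w₀ over full span):
  θ_1 = -w₀(2x(L-x)(L-2x)(x+2L)+x²(L-x)²)/(120LEI) = -13·(2·(16/5)·(8-(16/5))·(8-2·(16/5))·((16/5)+2·8)+(16/5)²·(8-(16/5))²)/(120·8·20000) = -312/390625 rad
Load 2 — uniform load w=-5 kN/m over full span:
  θ_2 = -wx(L-x)(L-2x)/(12EI) = -(-5)·(16/5)·(8-(16/5))·(8-2·(16/5))/(12·20000) = 8/15625 rad
Load 3 — point force P=-2 kN at a=16/3 m (b=L-a=8/3):
  θ_3 = -Pb²x(2aL-(3a+b)x)/(2L³EI)  [x≤a] = -(-2)·(8/3)²·(16/5)·(2·(16/3)·8-(3·(16/3)+(8/3))·(16/5))/(2·8³·20000) = 8/140625 rad
Superposition: θ = Σ θ_i = -808/3515625 rad ≈ -0.000230 rad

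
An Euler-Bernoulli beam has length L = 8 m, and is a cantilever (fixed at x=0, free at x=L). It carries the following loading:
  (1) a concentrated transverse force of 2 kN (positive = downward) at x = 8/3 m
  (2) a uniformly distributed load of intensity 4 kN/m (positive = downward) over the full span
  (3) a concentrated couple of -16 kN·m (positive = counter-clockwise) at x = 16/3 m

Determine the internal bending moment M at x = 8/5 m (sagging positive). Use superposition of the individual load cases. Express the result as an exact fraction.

Load 1 — point force P=2 kN at a=8/3 m (b=L-a=16/3):
  M_1 = -P(a-x)  [x≤a] = -2·((8/3)-(8/5)) = -32/15 kN·m
Load 2 — uniform load w=4 kN/m over full span:
  M_2 = -w(L-x)²/2 = -4·(8-(8/5))²/2 = -2048/25 kN·m
Load 3 — applied couple M₀=-16 kN·m at a=16/3 m (b=L-a=8/3):
  M_3 = M₀  [x≤a] = (-16) = -16 kN·m
Superposition: M = Σ M_i = -7504/75 kN·m ≈ -100.053333 kN·m

M(8/5) = -7504/75 kN·m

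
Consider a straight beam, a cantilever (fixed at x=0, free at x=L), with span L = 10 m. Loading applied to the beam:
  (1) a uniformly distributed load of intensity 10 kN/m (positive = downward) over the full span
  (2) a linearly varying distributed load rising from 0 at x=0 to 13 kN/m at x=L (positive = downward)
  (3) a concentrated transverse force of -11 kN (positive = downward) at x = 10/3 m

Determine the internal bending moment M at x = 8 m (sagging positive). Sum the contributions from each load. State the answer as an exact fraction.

M(8) = -664/15 kN·m

Load 1 — uniform load w=10 kN/m over full span:
  M_1 = -w(L-x)²/2 = -10·(10-8)²/2 = -20 kN·m
Load 2 — triangular load w₀=13 kN/m (0→w₀ over full span):
  M_2 = w₀Lx/2 - w₀L²/3 - w₀x³/(6L) = 13·10·8/2 - 13·10²/3 - 13·8³/(6·10) = -364/15 kN·m
Load 3 — point force P=-11 kN at a=10/3 m (b=L-a=20/3):
  M_3 = 0  [x>a] = 0 kN·m
Superposition: M = Σ M_i = -664/15 kN·m ≈ -44.266667 kN·m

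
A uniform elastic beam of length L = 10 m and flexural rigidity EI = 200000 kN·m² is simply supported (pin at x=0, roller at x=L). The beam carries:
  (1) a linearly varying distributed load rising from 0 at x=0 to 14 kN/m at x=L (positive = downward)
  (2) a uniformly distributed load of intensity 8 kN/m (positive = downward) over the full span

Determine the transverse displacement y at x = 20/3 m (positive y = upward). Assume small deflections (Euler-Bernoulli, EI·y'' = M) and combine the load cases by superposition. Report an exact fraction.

Load 1 — triangular load w₀=14 kN/m (0→w₀ over full span):
  y_1 = -w₀x(7L⁴-10L²x²+3x⁴)/(360LEI) = -14·(20/3)·(7·10⁴-10·10²·(20/3)²+3·(20/3)⁴)/(360·10·200000) = -119/29160 m
Load 2 — uniform load w=8 kN/m over full span:
  y_2 = -wx(L³-2Lx²+x³)/(24EI) = -8·(20/3)·(10³-2·10·(20/3)²+(20/3)³)/(24·200000) = -11/2430 m
Superposition: y = Σ y_i = -251/29160 m ≈ -0.008608 m

y(20/3) = -251/29160 m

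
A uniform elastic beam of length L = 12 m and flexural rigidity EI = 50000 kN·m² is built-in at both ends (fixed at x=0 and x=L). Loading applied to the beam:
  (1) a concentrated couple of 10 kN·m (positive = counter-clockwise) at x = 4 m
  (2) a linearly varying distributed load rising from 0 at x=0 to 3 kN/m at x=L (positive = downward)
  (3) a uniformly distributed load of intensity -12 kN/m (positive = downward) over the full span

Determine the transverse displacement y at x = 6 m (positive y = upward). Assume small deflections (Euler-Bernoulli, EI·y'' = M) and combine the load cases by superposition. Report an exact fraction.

y(6) = 587/50000 m

Load 1 — applied couple M₀=10 kN·m at a=4 m (b=L-a=8):
  y_1 = (R_Ax³/6 - M_Ax²/2 - M₀(x-a)²/2)/EI  [x>a] with R_A=10/9, M_A=0 = ((10/9)·6³/6 - 0·6²/2 - 10·(6-4)²/2)/50000 = 1/2500 m
Load 2 — triangular load w₀=3 kN/m (0→w₀ over full span):
  y_2 = -w₀x²(L-x)²(x+2L)/(120LEI) = -3·6²·(12-6)²·(6+2·12)/(120·12·50000) = -81/50000 m
Load 3 — uniform load w=-12 kN/m over full span:
  y_3 = -wx²(L-x)²/(24EI) = -(-12)·6²·(12-6)²/(24·50000) = 81/6250 m
Superposition: y = Σ y_i = 587/50000 m ≈ 0.011740 m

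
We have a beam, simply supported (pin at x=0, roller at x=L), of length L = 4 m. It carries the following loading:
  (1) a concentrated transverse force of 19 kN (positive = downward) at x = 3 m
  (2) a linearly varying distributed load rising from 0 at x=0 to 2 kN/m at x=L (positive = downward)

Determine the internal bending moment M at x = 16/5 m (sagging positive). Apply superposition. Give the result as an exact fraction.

M(16/5) = 1617/125 kN·m

Load 1 — point force P=19 kN at a=3 m (b=L-a=1):
  M_1 = Pa(L-x)/L  [x>a] = 19·3·(4-(16/5))/4 = 57/5 kN·m
Load 2 — triangular load w₀=2 kN/m (0→w₀ over full span):
  M_2 = w₀Lx/6 - w₀x³/(6L) = 2·4·(16/5)/6 - 2·(16/5)³/(6·4) = 192/125 kN·m
Superposition: M = Σ M_i = 1617/125 kN·m ≈ 12.936000 kN·m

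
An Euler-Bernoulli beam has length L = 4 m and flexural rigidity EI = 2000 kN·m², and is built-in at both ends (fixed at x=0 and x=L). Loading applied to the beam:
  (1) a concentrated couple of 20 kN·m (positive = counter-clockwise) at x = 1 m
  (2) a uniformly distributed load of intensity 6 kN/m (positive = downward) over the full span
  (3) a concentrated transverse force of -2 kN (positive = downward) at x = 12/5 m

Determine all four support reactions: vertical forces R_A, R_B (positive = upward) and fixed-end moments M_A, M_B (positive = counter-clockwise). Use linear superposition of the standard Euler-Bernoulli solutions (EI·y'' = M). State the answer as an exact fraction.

Load 1 — applied couple M₀=20 kN·m at a=1 m (b=L-a=3):
  R_A = 6M₀ab/L³ = 6·20·1·3/4³ = 45/8 kN
  M_A = M₀b(2a-b)/L² = 20·3·(2·1-3)/4² = -15/4 kN·m
  R_B = -6M₀ab/L³ = -6·20·1·3/4³ = -45/8 kN
  M_B = M₀a(2b-a)/L² = 20·1·(2·3-1)/4² = 25/4 kN·m
Load 2 — uniform load w=6 kN/m over full span:
  R_A = wL/2 = 6·4/2 = 12 kN
  M_A = wL²/12 = 6·4²/12 = 8 kN·m
  R_B = wL/2 = 6·4/2 = 12 kN
  M_B = -wL²/12 = -6·4²/12 = -8 kN·m
Load 3 — point force P=-2 kN at a=12/5 m (b=L-a=8/5):
  R_A = Pb²(3a+b)/L³ = (-2)·(8/5)²·(3·(12/5)+(8/5))/4³ = -88/125 kN
  M_A = Pab²/L² = (-2)·(12/5)·(8/5)²/4² = -96/125 kN·m
  R_B = Pa²(a+3b)/L³ = (-2)·(12/5)²·((12/5)+3·(8/5))/4³ = -162/125 kN
  M_B = -Pa²b/L² = -(-2)·(12/5)²·(8/5)/4² = 144/125 kN·m
Superposition: R_A = 16921/1000 kN, M_A = 1741/500 kN·m, R_B = 5079/1000 kN, M_B = -299/500 kN·m

R_A = 16921/1000 kN, M_A = 1741/500 kN·m, R_B = 5079/1000 kN, M_B = -299/500 kN·m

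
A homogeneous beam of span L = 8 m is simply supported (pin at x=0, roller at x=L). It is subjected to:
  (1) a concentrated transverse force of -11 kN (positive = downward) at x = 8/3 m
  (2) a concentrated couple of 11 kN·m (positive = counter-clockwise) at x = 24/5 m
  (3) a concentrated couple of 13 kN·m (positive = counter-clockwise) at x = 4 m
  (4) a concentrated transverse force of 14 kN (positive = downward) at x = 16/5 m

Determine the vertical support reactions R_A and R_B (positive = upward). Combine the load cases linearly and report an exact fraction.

Load 1 — point force P=-11 kN at a=8/3 m (b=L-a=16/3):
  R_A = Pb/L = (-11)·(16/3)/8 = -22/3 kN
  R_B = Pa/L = (-11)·(8/3)/8 = -11/3 kN
Load 2 — applied couple M₀=11 kN·m at a=24/5 m (b=L-a=16/5):
  R_A = M₀/L = 11/8 kN
  R_B = -M₀/L = -11/8 kN
Load 3 — applied couple M₀=13 kN·m at a=4 m (b=L-a=4):
  R_A = M₀/L = 13/8 kN
  R_B = -M₀/L = -13/8 kN
Load 4 — point force P=14 kN at a=16/5 m (b=L-a=24/5):
  R_A = Pb/L = 14·(24/5)/8 = 42/5 kN
  R_B = Pa/L = 14·(16/5)/8 = 28/5 kN
Superposition: R_A = 61/15 kN, R_B = -16/15 kN

R_A = 61/15 kN, R_B = -16/15 kN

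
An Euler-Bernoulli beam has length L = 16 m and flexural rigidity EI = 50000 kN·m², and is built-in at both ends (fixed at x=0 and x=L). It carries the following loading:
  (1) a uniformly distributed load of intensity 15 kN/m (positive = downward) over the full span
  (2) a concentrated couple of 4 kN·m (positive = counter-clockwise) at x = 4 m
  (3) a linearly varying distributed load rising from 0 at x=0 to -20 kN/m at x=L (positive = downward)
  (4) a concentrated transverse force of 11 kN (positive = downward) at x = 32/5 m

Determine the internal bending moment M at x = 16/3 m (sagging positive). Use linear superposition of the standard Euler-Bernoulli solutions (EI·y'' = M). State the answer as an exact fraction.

Load 1 — uniform load w=15 kN/m over full span:
  M_1 = wLx/2 - wL²/12 - wx²/2 = 15·16·(16/3)/2 - 15·16²/12 - 15·(16/3)²/2 = 320/3 kN·m
Load 2 — applied couple M₀=4 kN·m at a=4 m (b=L-a=12):
  M_2 = R_Ax - M_A - M₀  [x>a] with R_A=9/32, M_A=-3/4 = (9/32)·(16/3) - (-3/4) - 4 = -7/4 kN·m
Load 3 — triangular load w₀=-20 kN/m (0→w₀ over full span):
  M_3 = 3w₀Lx/20 - w₀L²/30 - w₀x³/(6L) = 3·(-20)·16·(16/3)/20 - (-20)·16²/30 - (-20)·(16/3)³/(6·16) = -4352/81 kN·m
Load 4 — point force P=11 kN at a=32/5 m (b=L-a=48/5):
  M_4 = Pb²(3a+b)x/L³ - Pab²/L²  [x≤a] = 11·(48/5)²·(3·(32/5)+(48/5))·(16/3)/16³ - 11·(32/5)·(48/5)²/16² = 1584/125 kN·m
Superposition: M = Σ M_i = 2586341/40500 kN·m ≈ 63.860272 kN·m

M(16/3) = 2586341/40500 kN·m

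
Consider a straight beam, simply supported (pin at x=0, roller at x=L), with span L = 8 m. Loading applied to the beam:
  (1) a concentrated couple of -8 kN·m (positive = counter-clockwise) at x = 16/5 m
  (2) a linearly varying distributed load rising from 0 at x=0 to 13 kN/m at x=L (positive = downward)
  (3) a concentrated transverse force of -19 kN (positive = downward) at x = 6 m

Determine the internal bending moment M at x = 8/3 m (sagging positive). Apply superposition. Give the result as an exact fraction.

Load 1 — applied couple M₀=-8 kN·m at a=16/5 m (b=L-a=24/5):
  M_1 = M₀x/L  [x≤a] = (-8)·(8/3)/8 = -8/3 kN·m
Load 2 — triangular load w₀=13 kN/m (0→w₀ over full span):
  M_2 = w₀Lx/6 - w₀x³/(6L) = 13·8·(8/3)/6 - 13·(8/3)³/(6·8) = 3328/81 kN·m
Load 3 — point force P=-19 kN at a=6 m (b=L-a=2):
  M_3 = Pbx/L  [x≤a] = (-19)·2·(8/3)/8 = -38/3 kN·m
Superposition: M = Σ M_i = 2086/81 kN·m ≈ 25.753086 kN·m

M(8/3) = 2086/81 kN·m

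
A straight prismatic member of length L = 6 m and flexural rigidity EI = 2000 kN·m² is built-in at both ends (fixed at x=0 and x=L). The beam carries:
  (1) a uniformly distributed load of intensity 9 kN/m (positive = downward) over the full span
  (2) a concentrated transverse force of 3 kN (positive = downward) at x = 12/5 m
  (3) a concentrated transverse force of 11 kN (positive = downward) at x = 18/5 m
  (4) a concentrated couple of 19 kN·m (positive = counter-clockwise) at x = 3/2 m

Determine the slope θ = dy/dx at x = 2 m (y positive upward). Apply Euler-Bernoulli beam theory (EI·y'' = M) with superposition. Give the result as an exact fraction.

θ(2) = -6737/1000000 rad

Load 1 — uniform load w=9 kN/m over full span:
  θ_1 = -wx(L-x)(L-2x)/(12EI) = -9·2·(6-2)·(6-2·2)/(12·2000) = -3/500 rad
Load 2 — point force P=3 kN at a=12/5 m (b=L-a=18/5):
  θ_2 = -Pb²x(2aL-(3a+b)x)/(2L³EI)  [x≤a] = -3·(18/5)²·2·(2·(12/5)·6-(3·(12/5)+(18/5))·2)/(2·6³·2000) = -81/125000 rad
Load 3 — point force P=11 kN at a=18/5 m (b=L-a=12/5):
  θ_3 = -Pb²x(2aL-(3a+b)x)/(2L³EI)  [x≤a] = -11·(12/5)²·2·(2·(18/5)·6-(3·(18/5)+(12/5))·2)/(2·6³·2000) = -77/31250 rad
Load 4 — applied couple M₀=19 kN·m at a=3/2 m (b=L-a=9/2):
  θ_4 = (R_Ax²/2 - M_Ax - M₀(x-a))/EI  [x>a] with R_A=57/16, M_A=-57/16 = ((57/16)·2²/2 - (-57/16)·2 - 19·(2-(3/2)))/2000 = 19/8000 rad
Superposition: θ = Σ θ_i = -6737/1000000 rad ≈ -0.006737 rad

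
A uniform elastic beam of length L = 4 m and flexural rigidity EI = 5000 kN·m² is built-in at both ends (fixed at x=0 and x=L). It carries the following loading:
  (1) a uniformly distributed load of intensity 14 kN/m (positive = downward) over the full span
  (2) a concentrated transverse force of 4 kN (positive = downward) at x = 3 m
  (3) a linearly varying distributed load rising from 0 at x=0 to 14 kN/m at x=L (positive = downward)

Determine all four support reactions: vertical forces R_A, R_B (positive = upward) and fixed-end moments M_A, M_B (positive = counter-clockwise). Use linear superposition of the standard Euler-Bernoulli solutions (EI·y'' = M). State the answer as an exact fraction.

R_A = 1481/40 kN, M_A = 1613/60 kN·m, R_B = 2039/40 kN, M_B = -1927/60 kN·m

Load 1 — uniform load w=14 kN/m over full span:
  R_A = wL/2 = 14·4/2 = 28 kN
  M_A = wL²/12 = 14·4²/12 = 56/3 kN·m
  R_B = wL/2 = 14·4/2 = 28 kN
  M_B = -wL²/12 = -14·4²/12 = -56/3 kN·m
Load 2 — point force P=4 kN at a=3 m (b=L-a=1):
  R_A = Pb²(3a+b)/L³ = 4·1²·(3·3+1)/4³ = 5/8 kN
  M_A = Pab²/L² = 4·3·1²/4² = 3/4 kN·m
  R_B = Pa²(a+3b)/L³ = 4·3²·(3+3·1)/4³ = 27/8 kN
  M_B = -Pa²b/L² = -4·3²·1/4² = -9/4 kN·m
Load 3 — triangular load w₀=14 kN/m (0→w₀ over full span):
  R_A = 3w₀L/20 = 3·14·4/20 = 42/5 kN
  M_A = w₀L²/30 = 14·4²/30 = 112/15 kN·m
  R_B = 7w₀L/20 = 7·14·4/20 = 98/5 kN
  M_B = -w₀L²/20 = -14·4²/20 = -56/5 kN·m
Superposition: R_A = 1481/40 kN, M_A = 1613/60 kN·m, R_B = 2039/40 kN, M_B = -1927/60 kN·m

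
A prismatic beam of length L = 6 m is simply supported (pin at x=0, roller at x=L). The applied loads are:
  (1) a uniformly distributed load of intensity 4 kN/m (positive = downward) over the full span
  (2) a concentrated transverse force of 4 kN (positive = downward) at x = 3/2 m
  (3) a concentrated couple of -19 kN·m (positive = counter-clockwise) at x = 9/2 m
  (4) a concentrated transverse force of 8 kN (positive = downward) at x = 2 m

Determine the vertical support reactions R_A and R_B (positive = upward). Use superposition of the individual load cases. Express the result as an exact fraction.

R_A = 103/6 kN, R_B = 113/6 kN

Load 1 — uniform load w=4 kN/m over full span:
  R_A = wL/2 = 4·6/2 = 12 kN
  R_B = wL/2 = 4·6/2 = 12 kN
Load 2 — point force P=4 kN at a=3/2 m (b=L-a=9/2):
  R_A = Pb/L = 4·(9/2)/6 = 3 kN
  R_B = Pa/L = 4·(3/2)/6 = 1 kN
Load 3 — applied couple M₀=-19 kN·m at a=9/2 m (b=L-a=3/2):
  R_A = M₀/L = (-19)/6 = -19/6 kN
  R_B = -M₀/L = -(-19)/6 = 19/6 kN
Load 4 — point force P=8 kN at a=2 m (b=L-a=4):
  R_A = Pb/L = 8·4/6 = 16/3 kN
  R_B = Pa/L = 8·2/6 = 8/3 kN
Superposition: R_A = 103/6 kN, R_B = 113/6 kN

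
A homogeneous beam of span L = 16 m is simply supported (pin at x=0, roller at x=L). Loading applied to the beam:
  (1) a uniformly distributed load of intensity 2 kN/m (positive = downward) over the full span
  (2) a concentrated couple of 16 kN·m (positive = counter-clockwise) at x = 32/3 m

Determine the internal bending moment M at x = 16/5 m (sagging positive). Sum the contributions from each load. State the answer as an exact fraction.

Load 1 — uniform load w=2 kN/m over full span:
  M_1 = wx(L-x)/2 = 2·(16/5)·(16-(16/5))/2 = 1024/25 kN·m
Load 2 — applied couple M₀=16 kN·m at a=32/3 m (b=L-a=16/3):
  M_2 = M₀x/L  [x≤a] = 16·(16/5)/16 = 16/5 kN·m
Superposition: M = Σ M_i = 1104/25 kN·m ≈ 44.160000 kN·m

M(16/5) = 1104/25 kN·m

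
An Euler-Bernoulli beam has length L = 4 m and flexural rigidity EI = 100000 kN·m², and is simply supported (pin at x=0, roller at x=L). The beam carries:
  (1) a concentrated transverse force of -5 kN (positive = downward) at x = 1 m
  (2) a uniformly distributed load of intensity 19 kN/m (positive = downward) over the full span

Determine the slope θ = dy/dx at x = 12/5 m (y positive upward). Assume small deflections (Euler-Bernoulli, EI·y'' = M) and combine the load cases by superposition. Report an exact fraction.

θ(12/5) = 40417/300000000 rad

Load 1 — point force P=-5 kN at a=1 m (b=L-a=3):
  θ_1 = -Pa(2L²-6Lx+3x²+a²)/(6LEI)  [x>a] = -(-5)·1·(2·4²-6·4·(12/5)+3·(12/5)²+1²)/(6·4·100000) = -61/4000000 rad
Load 2 — uniform load w=19 kN/m over full span:
  θ_2 = -w(L³-6Lx²+4x³)/(24EI) = -19·(4³-6·4·(12/5)²+4·(12/5)³)/(24·100000) = 703/4687500 rad
Superposition: θ = Σ θ_i = 40417/300000000 rad ≈ 0.000135 rad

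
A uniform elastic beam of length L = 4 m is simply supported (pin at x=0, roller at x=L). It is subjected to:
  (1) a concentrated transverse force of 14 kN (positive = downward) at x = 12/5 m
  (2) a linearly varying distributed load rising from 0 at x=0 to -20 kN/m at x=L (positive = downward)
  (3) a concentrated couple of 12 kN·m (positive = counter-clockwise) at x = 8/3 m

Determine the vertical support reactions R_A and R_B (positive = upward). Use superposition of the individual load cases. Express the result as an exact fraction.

Load 1 — point force P=14 kN at a=12/5 m (b=L-a=8/5):
  R_A = Pb/L = 14·(8/5)/4 = 28/5 kN
  R_B = Pa/L = 14·(12/5)/4 = 42/5 kN
Load 2 — triangular load w₀=-20 kN/m (0→w₀ over full span):
  R_A = w₀L/6 = (-20)·4/6 = -40/3 kN
  R_B = w₀L/3 = (-20)·4/3 = -80/3 kN
Load 3 — applied couple M₀=12 kN·m at a=8/3 m (b=L-a=4/3):
  R_A = M₀/L = 12/4 = 3 kN
  R_B = -M₀/L = -12/4 = -3 kN
Superposition: R_A = -71/15 kN, R_B = -319/15 kN

R_A = -71/15 kN, R_B = -319/15 kN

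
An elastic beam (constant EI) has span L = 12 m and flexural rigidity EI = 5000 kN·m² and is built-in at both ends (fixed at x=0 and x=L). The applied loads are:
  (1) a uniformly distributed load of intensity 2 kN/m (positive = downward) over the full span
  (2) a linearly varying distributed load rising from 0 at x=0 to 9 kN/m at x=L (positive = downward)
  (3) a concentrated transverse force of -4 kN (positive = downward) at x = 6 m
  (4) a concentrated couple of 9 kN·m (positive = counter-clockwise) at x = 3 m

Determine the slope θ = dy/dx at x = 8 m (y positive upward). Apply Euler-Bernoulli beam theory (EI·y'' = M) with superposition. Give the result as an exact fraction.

θ(8) = 1609/150000 rad

Load 1 — uniform load w=2 kN/m over full span:
  θ_1 = -wx(L-x)(L-2x)/(12EI) = -2·8·(12-8)·(12-2·8)/(12·5000) = 8/1875 rad
Load 2 — triangular load w₀=9 kN/m (0→w₀ over full span):
  θ_2 = -w₀(2x(L-x)(L-2x)(x+2L)+x²(L-x)²)/(120LEI) = -9·(2·8·(12-8)·(12-2·8)·(8+2·12)+8²·(12-8)²)/(120·12·5000) = 28/3125 rad
Load 3 — point force P=-4 kN at a=6 m (b=L-a=6):
  θ_3 = Pa²(L-x)(2bL-(3b+a)(L-x))/(2L³EI)  [x>a] = (-4)·6²·(12-8)·(2·6·12-(3·6+6)·(12-8))/(2·12³·5000) = -1/625 rad
Load 4 — applied couple M₀=9 kN·m at a=3 m (b=L-a=9):
  θ_4 = (R_Ax²/2 - M_Ax - M₀(x-a))/EI  [x>a] with R_A=27/32, M_A=-27/16 = ((27/32)·8²/2 - (-27/16)·8 - 9·(8-3))/5000 = -9/10000 rad
Superposition: θ = Σ θ_i = 1609/150000 rad ≈ 0.010727 rad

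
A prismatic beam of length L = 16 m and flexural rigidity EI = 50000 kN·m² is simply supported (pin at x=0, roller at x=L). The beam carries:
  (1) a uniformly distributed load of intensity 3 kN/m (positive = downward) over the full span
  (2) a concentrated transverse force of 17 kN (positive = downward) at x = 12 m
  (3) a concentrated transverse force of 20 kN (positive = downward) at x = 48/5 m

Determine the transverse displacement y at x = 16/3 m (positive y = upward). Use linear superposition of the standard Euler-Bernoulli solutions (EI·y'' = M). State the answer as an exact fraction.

y(16/3) = -183562/2109375 m

Load 1 — uniform load w=3 kN/m over full span:
  y_1 = -wx(L³-2Lx²+x³)/(24EI) = -3·(16/3)·(16³-2·16·(16/3)²+(16/3)³)/(24·50000) = -11264/253125 m
Load 2 — point force P=17 kN at a=12 m (b=L-a=4):
  y_2 = -Pbx(L²-b²-x²)/(6LEI)  [x≤a] = -17·4·(16/3)·(16²-4²-(16/3)²)/(6·16·50000) = -4046/253125 m
Load 3 — point force P=20 kN at a=48/5 m (b=L-a=32/5):
  y_3 = -Pbx(L²-b²-x²)/(6LEI)  [x≤a] = -20·(32/5)·(16/3)·(16²-(32/5)²-(16/3)²)/(6·16·50000) = -167936/6328125 m
Superposition: y = Σ y_i = -183562/2109375 m ≈ -0.087022 m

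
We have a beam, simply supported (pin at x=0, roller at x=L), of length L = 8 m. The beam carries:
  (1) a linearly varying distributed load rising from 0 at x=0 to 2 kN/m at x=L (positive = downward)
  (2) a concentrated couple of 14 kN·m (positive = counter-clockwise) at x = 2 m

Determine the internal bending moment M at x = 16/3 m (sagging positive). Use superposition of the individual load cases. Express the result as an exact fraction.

Load 1 — triangular load w₀=2 kN/m (0→w₀ over full span):
  M_1 = w₀Lx/6 - w₀x³/(6L) = 2·8·(16/3)/6 - 2·(16/3)³/(6·8) = 640/81 kN·m
Load 2 — applied couple M₀=14 kN·m at a=2 m (b=L-a=6):
  M_2 = M₀x/L - M₀  [x>a] = 14·(16/3)/8 - 14 = -14/3 kN·m
Superposition: M = Σ M_i = 262/81 kN·m ≈ 3.234568 kN·m

M(16/3) = 262/81 kN·m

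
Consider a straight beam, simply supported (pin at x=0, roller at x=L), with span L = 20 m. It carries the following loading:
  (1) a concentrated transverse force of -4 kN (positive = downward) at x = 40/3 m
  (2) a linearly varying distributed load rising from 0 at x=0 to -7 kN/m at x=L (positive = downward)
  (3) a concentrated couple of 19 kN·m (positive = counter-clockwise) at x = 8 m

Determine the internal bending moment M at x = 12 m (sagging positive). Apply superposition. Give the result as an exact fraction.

Load 1 — point force P=-4 kN at a=40/3 m (b=L-a=20/3):
  M_1 = Pbx/L  [x≤a] = (-4)·(20/3)·12/20 = -16 kN·m
Load 2 — triangular load w₀=-7 kN/m (0→w₀ over full span):
  M_2 = w₀Lx/6 - w₀x³/(6L) = (-7)·20·12/6 - (-7)·12³/(6·20) = -896/5 kN·m
Load 3 — applied couple M₀=19 kN·m at a=8 m (b=L-a=12):
  M_3 = M₀x/L - M₀  [x>a] = 19·12/20 - 19 = -38/5 kN·m
Superposition: M = Σ M_i = -1014/5 kN·m ≈ -202.800000 kN·m

M(12) = -1014/5 kN·m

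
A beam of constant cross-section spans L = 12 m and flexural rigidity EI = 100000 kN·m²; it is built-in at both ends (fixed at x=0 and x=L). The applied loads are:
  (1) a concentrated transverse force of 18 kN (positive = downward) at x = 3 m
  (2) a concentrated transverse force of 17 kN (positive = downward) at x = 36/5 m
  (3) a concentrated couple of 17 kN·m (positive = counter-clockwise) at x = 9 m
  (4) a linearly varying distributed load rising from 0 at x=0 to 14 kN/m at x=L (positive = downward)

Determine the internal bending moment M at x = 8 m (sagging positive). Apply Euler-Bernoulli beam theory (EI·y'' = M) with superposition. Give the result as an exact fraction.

M(8) = 1045709/18000 kN·m

Load 1 — point force P=18 kN at a=3 m (b=L-a=9):
  M_1 = Pa²(a+3b)(L-x)/L³ - Pa²b/L²  [x>a] = 18·3²·(3+3·9)·(12-8)/12³ - 18·3²·9/12² = 9/8 kN·m
Load 2 — point force P=17 kN at a=36/5 m (b=L-a=24/5):
  M_2 = Pa²(a+3b)(L-x)/L³ - Pa²b/L²  [x>a] = 17·(36/5)²·((36/5)+3·(24/5))·(12-8)/12³ - 17·(36/5)²·(24/5)/12² = 1836/125 kN·m
Load 3 — applied couple M₀=17 kN·m at a=9 m (b=L-a=3):
  M_3 = R_Ax - M_A  [x≤a] with R_A=51/32, M_A=85/16 = (51/32)·8 - (85/16) = 119/16 kN·m
Load 4 — triangular load w₀=14 kN/m (0→w₀ over full span):
  M_4 = 3w₀Lx/20 - w₀L²/30 - w₀x³/(6L) = 3·14·12·8/20 - 14·12²/30 - 14·8³/(6·12) = 1568/45 kN·m
Superposition: M = Σ M_i = 1045709/18000 kN·m ≈ 58.094944 kN·m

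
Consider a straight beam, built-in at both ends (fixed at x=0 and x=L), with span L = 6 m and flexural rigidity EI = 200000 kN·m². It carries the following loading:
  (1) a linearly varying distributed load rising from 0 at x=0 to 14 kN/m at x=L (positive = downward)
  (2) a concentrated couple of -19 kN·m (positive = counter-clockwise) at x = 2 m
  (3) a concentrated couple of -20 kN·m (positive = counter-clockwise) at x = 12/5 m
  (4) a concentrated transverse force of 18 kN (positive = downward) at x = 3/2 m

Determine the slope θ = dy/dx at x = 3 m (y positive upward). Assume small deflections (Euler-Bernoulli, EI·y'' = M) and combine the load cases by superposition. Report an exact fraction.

Load 1 — triangular load w₀=14 kN/m (0→w₀ over full span):
  θ_1 = -w₀(2x(L-x)(L-2x)(x+2L)+x²(L-x)²)/(120LEI) = -14·(2·3·(6-3)·(6-2·3)·(3+2·6)+3²·(6-3)²)/(120·6·200000) = -63/8000000 rad
Load 2 — applied couple M₀=-19 kN·m at a=2 m (b=L-a=4):
  θ_2 = (R_Ax²/2 - M_Ax - M₀(x-a))/EI  [x>a] with R_A=-38/9, M_A=0 = ((-38/9)·3²/2 - 0·3 - (-19)·(3-2))/200000 = 0 rad
Load 3 — applied couple M₀=-20 kN·m at a=12/5 m (b=L-a=18/5):
  θ_3 = (R_Ax²/2 - M_Ax - M₀(x-a))/EI  [x>a] with R_A=-24/5, M_A=-12/5 = ((-24/5)·3²/2 - (-12/5)·3 - (-20)·(3-(12/5)))/200000 = -3/250000 rad
Load 4 — point force P=18 kN at a=3/2 m (b=L-a=9/2):
  θ_4 = Pa²(L-x)(2bL-(3b+a)(L-x))/(2L³EI)  [x>a] = 18·(3/2)²·(6-3)·(2·(9/2)·6-(3·(9/2)+(3/2))·(6-3))/(2·6³·200000) = 81/6400000 rad
Superposition: θ = Σ θ_i = -231/32000000 rad ≈ -0.000007 rad

θ(3) = -231/32000000 rad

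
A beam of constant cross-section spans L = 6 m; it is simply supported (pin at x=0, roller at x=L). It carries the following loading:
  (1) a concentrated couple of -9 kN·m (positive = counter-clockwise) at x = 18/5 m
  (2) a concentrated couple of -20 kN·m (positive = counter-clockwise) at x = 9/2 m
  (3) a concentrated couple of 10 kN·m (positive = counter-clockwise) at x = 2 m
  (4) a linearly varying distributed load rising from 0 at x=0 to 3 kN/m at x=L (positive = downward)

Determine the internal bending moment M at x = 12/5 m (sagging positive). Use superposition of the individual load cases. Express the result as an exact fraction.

M(12/5) = -1444/125 kN·m

Load 1 — applied couple M₀=-9 kN·m at a=18/5 m (b=L-a=12/5):
  M_1 = M₀x/L  [x≤a] = (-9)·(12/5)/6 = -18/5 kN·m
Load 2 — applied couple M₀=-20 kN·m at a=9/2 m (b=L-a=3/2):
  M_2 = M₀x/L  [x≤a] = (-20)·(12/5)/6 = -8 kN·m
Load 3 — applied couple M₀=10 kN·m at a=2 m (b=L-a=4):
  M_3 = M₀x/L - M₀  [x>a] = 10·(12/5)/6 - 10 = -6 kN·m
Load 4 — triangular load w₀=3 kN/m (0→w₀ over full span):
  M_4 = w₀Lx/6 - w₀x³/(6L) = 3·6·(12/5)/6 - 3·(12/5)³/(6·6) = 756/125 kN·m
Superposition: M = Σ M_i = -1444/125 kN·m ≈ -11.552000 kN·m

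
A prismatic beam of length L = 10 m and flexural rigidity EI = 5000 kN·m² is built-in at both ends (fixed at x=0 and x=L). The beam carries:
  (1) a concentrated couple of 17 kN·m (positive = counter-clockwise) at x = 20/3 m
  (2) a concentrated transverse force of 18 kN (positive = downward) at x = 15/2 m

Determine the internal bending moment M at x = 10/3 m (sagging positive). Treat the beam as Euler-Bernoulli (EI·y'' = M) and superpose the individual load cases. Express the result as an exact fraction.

M(10/3) = 407/144 kN·m

Load 1 — applied couple M₀=17 kN·m at a=20/3 m (b=L-a=10/3):
  M_1 = R_Ax - M_A  [x≤a] with R_A=34/15, M_A=17/3 = (34/15)·(10/3) - (17/3) = 17/9 kN·m
Load 2 — point force P=18 kN at a=15/2 m (b=L-a=5/2):
  M_2 = Pb²(3a+b)x/L³ - Pab²/L²  [x≤a] = 18·(5/2)²·(3·(15/2)+(5/2))·(10/3)/10³ - 18·(15/2)·(5/2)²/10² = 15/16 kN·m
Superposition: M = Σ M_i = 407/144 kN·m ≈ 2.826389 kN·m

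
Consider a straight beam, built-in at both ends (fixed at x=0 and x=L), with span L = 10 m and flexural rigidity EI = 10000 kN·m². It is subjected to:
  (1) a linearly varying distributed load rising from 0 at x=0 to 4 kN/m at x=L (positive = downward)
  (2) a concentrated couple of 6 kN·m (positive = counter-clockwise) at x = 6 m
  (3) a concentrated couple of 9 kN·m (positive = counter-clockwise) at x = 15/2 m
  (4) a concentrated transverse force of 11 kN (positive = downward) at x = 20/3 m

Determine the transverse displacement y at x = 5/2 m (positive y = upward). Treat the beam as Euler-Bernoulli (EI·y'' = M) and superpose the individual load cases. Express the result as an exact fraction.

Load 1 — triangular load w₀=4 kN/m (0→w₀ over full span):
  y_1 = -w₀x²(L-x)²(x+2L)/(120LEI) = -4·(5/2)²·(10-(5/2))²·((5/2)+2·10)/(120·10·10000) = -27/10240 m
Load 2 — applied couple M₀=6 kN·m at a=6 m (b=L-a=4):
  y_2 = (R_Ax³/6 - M_Ax²/2)/EI  [x≤a] with R_A=108/125, M_A=48/25 = ((108/125)·(5/2)³/6 - (48/25)·(5/2)²/2)/10000 = -3/8000 m
Load 3 — applied couple M₀=9 kN·m at a=15/2 m (b=L-a=5/2):
  y_3 = (R_Ax³/6 - M_Ax²/2)/EI  [x≤a] with R_A=81/80, M_A=45/16 = ((81/80)·(5/2)³/6 - (45/16)·(5/2)²/2)/10000 = -63/102400 m
Load 4 — point force P=11 kN at a=20/3 m (b=L-a=10/3):
  y_4 = -Pb²x²(3aL-(3a+b)x)/(6L³EI)  [x≤a] = -11·(10/3)²·(5/2)²·(3·(20/3)·10-(3·(20/3)+(10/3))·(5/2))/(6·10³·10000) = -187/103680 m
Superposition: y = Σ y_i = -225217/41472000 m ≈ -0.005431 m

y(5/2) = -225217/41472000 m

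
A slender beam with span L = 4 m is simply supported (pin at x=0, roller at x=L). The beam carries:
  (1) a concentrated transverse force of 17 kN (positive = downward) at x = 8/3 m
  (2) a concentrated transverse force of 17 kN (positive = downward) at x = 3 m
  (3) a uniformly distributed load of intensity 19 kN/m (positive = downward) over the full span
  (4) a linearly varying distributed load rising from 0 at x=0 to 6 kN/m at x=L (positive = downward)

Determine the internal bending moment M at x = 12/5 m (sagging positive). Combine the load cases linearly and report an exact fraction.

Load 1 — point force P=17 kN at a=8/3 m (b=L-a=4/3):
  M_1 = Pbx/L  [x≤a] = 17·(4/3)·(12/5)/4 = 68/5 kN·m
Load 2 — point force P=17 kN at a=3 m (b=L-a=1):
  M_2 = Pbx/L  [x≤a] = 17·1·(12/5)/4 = 51/5 kN·m
Load 3 — uniform load w=19 kN/m over full span:
  M_3 = wx(L-x)/2 = 19·(12/5)·(4-(12/5))/2 = 912/25 kN·m
Load 4 — triangular load w₀=6 kN/m (0→w₀ over full span):
  M_4 = w₀Lx/6 - w₀x³/(6L) = 6·4·(12/5)/6 - 6·(12/5)³/(6·4) = 768/125 kN·m
Superposition: M = Σ M_i = 8303/125 kN·m ≈ 66.424000 kN·m

M(12/5) = 8303/125 kN·m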